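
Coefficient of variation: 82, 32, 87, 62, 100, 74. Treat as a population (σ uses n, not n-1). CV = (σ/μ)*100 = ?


Mean = 72.8333
SD = 21.6365
CV = (21.6365/72.8333)*100 = 29.7069%

CV = 29.7069%


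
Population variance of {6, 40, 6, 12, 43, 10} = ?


Mean = 19.5000
Squared deviations: 182.2500, 420.2500, 182.2500, 56.2500, 552.2500, 90.2500
Sum = 1483.5000
Variance = 1483.5000/6 = 247.2500

Variance = 247.2500


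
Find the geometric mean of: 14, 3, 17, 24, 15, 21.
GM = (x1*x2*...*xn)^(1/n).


Product = 14 × 3 × 17 × 24 × 15 × 21 = 5397840
GM = 5397840^(1/6) = 13.2445

GM = 13.2445


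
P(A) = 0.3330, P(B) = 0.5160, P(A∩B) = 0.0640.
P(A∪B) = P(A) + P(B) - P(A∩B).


P(A∪B) = 0.3330 + 0.5160 - 0.0640
= 0.8490 - 0.0640
= 0.7850

P(A∪B) = 0.7850


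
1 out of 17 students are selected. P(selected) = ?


P = 1/17 = 0.0588

P = 0.0588


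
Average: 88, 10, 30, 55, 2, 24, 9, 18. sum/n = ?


Sum = 88 + 10 + 30 + 55 + 2 + 24 + 9 + 18 = 236
n = 8
Mean = 236/8 = 29.5000

Mean = 29.5000


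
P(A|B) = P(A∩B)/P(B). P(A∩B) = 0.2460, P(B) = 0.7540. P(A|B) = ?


P(A|B) = 0.2460/0.7540 = 0.3263

P(A|B) = 0.3263


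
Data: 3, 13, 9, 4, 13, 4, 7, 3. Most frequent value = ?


Frequencies: 3:2, 4:2, 7:1, 9:1, 13:2
Max frequency = 2
Mode = 3, 4, 13

Mode = 3, 4, 13


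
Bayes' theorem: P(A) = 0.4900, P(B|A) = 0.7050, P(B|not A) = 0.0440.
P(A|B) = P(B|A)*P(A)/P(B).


P(B) = P(B|A)*P(A) + P(B|A')*P(A')
= 0.7050*0.4900 + 0.0440*0.5100
= 0.345450 + 0.022440 = 0.367890
P(A|B) = 0.345450/0.367890 = 0.9390

P(A|B) = 0.9390


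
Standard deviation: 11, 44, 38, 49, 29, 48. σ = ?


Mean = 36.5000
Variance = 175.5833
SD = sqrt(175.5833) = 13.2508

SD = 13.2508


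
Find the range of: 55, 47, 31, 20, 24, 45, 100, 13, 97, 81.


Max = 100, Min = 13
Range = 100 - 13 = 87

Range = 87


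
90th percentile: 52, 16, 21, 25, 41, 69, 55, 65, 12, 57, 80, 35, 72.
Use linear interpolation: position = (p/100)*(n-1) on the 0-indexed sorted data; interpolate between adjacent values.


Sorted: 12, 16, 21, 25, 35, 41, 52, 55, 57, 65, 69, 72, 80
n = 13
Index = 90/100 * 12 = 10.8000
Lower = data[10] = 69, Upper = data[11] = 72
P90 = 69 + 0.8000*(3) = 71.4000

P90 = 71.4000


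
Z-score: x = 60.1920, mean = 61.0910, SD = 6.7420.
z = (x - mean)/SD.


z = (60.1920 - 61.0910)/6.7420
= -0.8990/6.7420
= -0.1333

z = -0.1333


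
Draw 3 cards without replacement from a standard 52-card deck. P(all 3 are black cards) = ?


P(all black cards) = (26/52) × (25/51) × (24/50)
= 0.1176

P = 0.1176


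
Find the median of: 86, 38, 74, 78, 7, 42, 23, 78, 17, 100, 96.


Sorted: 7, 17, 23, 38, 42, 74, 78, 78, 86, 96, 100
n = 11 (odd)
Middle value = 74

Median = 74


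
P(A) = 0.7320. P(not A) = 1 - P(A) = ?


P(not A) = 1 - 0.7320 = 0.2680

P(not A) = 0.2680


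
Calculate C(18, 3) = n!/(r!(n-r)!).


C(18,3) = 18!/(3! × 15!)
= 6402373705728000/(6 × 1307674368000)
= 816

C(18,3) = 816


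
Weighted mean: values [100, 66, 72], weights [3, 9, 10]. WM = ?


Numerator = 100*3 + 66*9 + 72*10 = 1614
Denominator = 3 + 9 + 10 = 22
WM = 1614/22 = 73.3636

WM = 73.3636


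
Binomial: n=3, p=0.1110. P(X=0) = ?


C(3,0) = 1
p^0 = 1.000000
(1-p)^3 = 0.702595
P = 1 * 1.000000 * 0.702595 = 0.7026

P(X=0) = 0.7026


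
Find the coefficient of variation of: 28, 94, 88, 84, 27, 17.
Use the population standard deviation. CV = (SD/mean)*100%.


Mean = 56.3333
SD = 32.6531
CV = (32.6531/56.3333)*100 = 57.9640%

CV = 57.9640%


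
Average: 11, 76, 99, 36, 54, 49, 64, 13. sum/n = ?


Sum = 11 + 76 + 99 + 36 + 54 + 49 + 64 + 13 = 402
n = 8
Mean = 402/8 = 50.2500

Mean = 50.2500


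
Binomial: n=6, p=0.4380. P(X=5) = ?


C(6,5) = 6
p^5 = 0.016120
(1-p)^1 = 0.562000
P = 6 * 0.016120 * 0.562000 = 0.0544

P(X=5) = 0.0544


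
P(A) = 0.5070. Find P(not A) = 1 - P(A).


P(not A) = 1 - 0.5070 = 0.4930

P(not A) = 0.4930


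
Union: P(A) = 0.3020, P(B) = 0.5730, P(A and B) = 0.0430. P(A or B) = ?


P(A∪B) = 0.3020 + 0.5730 - 0.0430
= 0.8750 - 0.0430
= 0.8320

P(A∪B) = 0.8320


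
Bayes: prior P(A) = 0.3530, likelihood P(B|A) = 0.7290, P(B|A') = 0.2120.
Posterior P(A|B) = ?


P(B) = P(B|A)*P(A) + P(B|A')*P(A')
= 0.7290*0.3530 + 0.2120*0.6470
= 0.257337 + 0.137164 = 0.394501
P(A|B) = 0.257337/0.394501 = 0.6523

P(A|B) = 0.6523


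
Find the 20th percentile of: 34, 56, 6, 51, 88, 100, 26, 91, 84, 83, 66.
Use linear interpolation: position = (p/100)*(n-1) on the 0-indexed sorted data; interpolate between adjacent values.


Sorted: 6, 26, 34, 51, 56, 66, 83, 84, 88, 91, 100
n = 11
Index = 20/100 * 10 = 2.0000
Lower = data[2] = 34, Upper = data[3] = 51
P20 = 34 + 0*(17) = 34.0000

P20 = 34.0000


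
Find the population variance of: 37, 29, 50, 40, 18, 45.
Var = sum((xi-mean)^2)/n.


Mean = 36.5000
Squared deviations: 0.2500, 56.2500, 182.2500, 12.2500, 342.2500, 72.2500
Sum = 665.5000
Variance = 665.5000/6 = 110.9167

Variance = 110.9167


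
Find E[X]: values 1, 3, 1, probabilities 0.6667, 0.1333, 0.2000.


E[X] = 1*0.6667 + 3*0.1333 + 1*0.2000
= 0.6667 + 0.3999 + 0.2000
= 1.2666

E[X] = 1.2666


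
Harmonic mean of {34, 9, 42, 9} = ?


Sum of reciprocals = 1/34 + 1/9 + 1/42 + 1/9 = 0.275444
HM = 4/0.275444 = 14.5220

HM = 14.5220


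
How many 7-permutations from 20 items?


P(20,7) = 20!/13!
= 2432902008176640000/6227020800
= 390700800

P(20,7) = 390700800


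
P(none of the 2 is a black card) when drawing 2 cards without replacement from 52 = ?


P(no black cards) = (26/52) × (25/51)
= 0.2451

P = 0.2451


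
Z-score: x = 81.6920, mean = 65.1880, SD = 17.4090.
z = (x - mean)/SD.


z = (81.6920 - 65.1880)/17.4090
= 16.5040/17.4090
= 0.9480

z = 0.9480


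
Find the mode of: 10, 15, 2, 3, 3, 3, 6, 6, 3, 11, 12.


Frequencies: 2:1, 3:4, 6:2, 10:1, 11:1, 12:1, 15:1
Max frequency = 4
Mode = 3

Mode = 3


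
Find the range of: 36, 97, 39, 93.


Max = 97, Min = 36
Range = 97 - 36 = 61

Range = 61


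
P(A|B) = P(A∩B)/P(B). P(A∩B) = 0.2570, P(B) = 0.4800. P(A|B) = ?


P(A|B) = 0.2570/0.4800 = 0.5354

P(A|B) = 0.5354


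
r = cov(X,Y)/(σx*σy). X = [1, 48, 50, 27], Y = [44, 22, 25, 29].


Mean X = 31.5000, Mean Y = 30.0000
SD X = 19.780040, SD Y = 8.455767
Cov = -161.750000
r = -161.750000/(19.780040*8.455767) = -0.9671

r = -0.9671


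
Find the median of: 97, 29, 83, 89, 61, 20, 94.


Sorted: 20, 29, 61, 83, 89, 94, 97
n = 7 (odd)
Middle value = 83

Median = 83


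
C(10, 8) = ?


C(10,8) = 10!/(8! × 2!)
= 3628800/(40320 × 2)
= 45

C(10,8) = 45


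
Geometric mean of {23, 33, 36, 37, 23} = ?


Product = 23 × 33 × 36 × 37 × 23 = 23252724
GM = 23252724^(1/5) = 29.7368

GM = 29.7368


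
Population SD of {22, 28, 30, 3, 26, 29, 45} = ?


Mean = 26.1429
Variance = 133.5510
SD = sqrt(133.5510) = 11.5564

SD = 11.5564


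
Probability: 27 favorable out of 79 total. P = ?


P = 27/79 = 0.3418

P = 0.3418


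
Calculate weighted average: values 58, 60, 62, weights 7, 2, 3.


Numerator = 58*7 + 60*2 + 62*3 = 712
Denominator = 7 + 2 + 3 = 12
WM = 712/12 = 59.3333

WM = 59.3333


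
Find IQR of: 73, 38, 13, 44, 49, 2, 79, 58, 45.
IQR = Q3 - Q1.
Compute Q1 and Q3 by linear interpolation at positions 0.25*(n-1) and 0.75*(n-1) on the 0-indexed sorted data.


Sorted: 2, 13, 38, 44, 45, 49, 58, 73, 79
Q1 (25th %ile) = 38.0000
Q3 (75th %ile) = 58.0000
IQR = 58.0000 - 38.0000 = 20.0000

IQR = 20.0000


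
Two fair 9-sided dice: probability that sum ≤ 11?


Total outcomes = 9×9 = 81
Favorable (sum ≤ 11): 53
P = 53/81 = 0.6543

P = 0.6543


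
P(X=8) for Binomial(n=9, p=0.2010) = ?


C(9,8) = 9
p^8 = 2.664210e-06
(1-p)^1 = 0.799000
P = 9 * 2.664210e-06 * 0.799000 = 1.9158e-05

P(X=8) = 1.9158e-05


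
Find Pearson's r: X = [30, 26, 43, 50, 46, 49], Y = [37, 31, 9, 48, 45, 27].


Mean X = 40.6667, Mean Y = 32.8333
SD X = 9.303524, SD Y = 12.915323
Cov = 14.111111
r = 14.111111/(9.303524*12.915323) = 0.1174

r = 0.1174


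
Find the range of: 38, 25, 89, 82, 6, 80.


Max = 89, Min = 6
Range = 89 - 6 = 83

Range = 83


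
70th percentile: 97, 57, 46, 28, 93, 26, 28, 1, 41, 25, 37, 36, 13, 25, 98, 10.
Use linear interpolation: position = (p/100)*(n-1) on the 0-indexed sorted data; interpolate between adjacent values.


Sorted: 1, 10, 13, 25, 25, 26, 28, 28, 36, 37, 41, 46, 57, 93, 97, 98
n = 16
Index = 70/100 * 15 = 10.5000
Lower = data[10] = 41, Upper = data[11] = 46
P70 = 41 + 0.5000*(5) = 43.5000

P70 = 43.5000


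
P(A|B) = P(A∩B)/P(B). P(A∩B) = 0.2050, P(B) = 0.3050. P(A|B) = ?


P(A|B) = 0.2050/0.3050 = 0.6721

P(A|B) = 0.6721


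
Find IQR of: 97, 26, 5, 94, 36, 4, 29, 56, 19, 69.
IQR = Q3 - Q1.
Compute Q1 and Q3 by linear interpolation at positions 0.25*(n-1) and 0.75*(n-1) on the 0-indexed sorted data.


Sorted: 4, 5, 19, 26, 29, 36, 56, 69, 94, 97
Q1 (25th %ile) = 20.7500
Q3 (75th %ile) = 65.7500
IQR = 65.7500 - 20.7500 = 45.0000

IQR = 45.0000


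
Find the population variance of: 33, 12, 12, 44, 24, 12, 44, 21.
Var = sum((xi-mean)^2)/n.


Mean = 25.2500
Squared deviations: 60.0625, 175.5625, 175.5625, 351.5625, 1.5625, 175.5625, 351.5625, 18.0625
Sum = 1309.5000
Variance = 1309.5000/8 = 163.6875

Variance = 163.6875


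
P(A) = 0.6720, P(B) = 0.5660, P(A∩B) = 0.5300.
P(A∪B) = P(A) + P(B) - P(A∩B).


P(A∪B) = 0.6720 + 0.5660 - 0.5300
= 1.2380 - 0.5300
= 0.7080

P(A∪B) = 0.7080


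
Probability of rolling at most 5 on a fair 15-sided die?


Favorable outcomes (roll ≤ 5): 5
Total outcomes = 15
P = 5/15 = 0.3333

P = 0.3333


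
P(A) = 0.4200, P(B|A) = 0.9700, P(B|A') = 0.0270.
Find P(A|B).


P(B) = P(B|A)*P(A) + P(B|A')*P(A')
= 0.9700*0.4200 + 0.0270*0.5800
= 0.407400 + 0.015660 = 0.423060
P(A|B) = 0.407400/0.423060 = 0.9630

P(A|B) = 0.9630


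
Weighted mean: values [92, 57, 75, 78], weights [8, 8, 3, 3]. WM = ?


Numerator = 92*8 + 57*8 + 75*3 + 78*3 = 1651
Denominator = 8 + 8 + 3 + 3 = 22
WM = 1651/22 = 75.0455

WM = 75.0455


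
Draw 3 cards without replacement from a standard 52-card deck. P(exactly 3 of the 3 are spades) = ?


Hypergeometric: P(X=3) = C(13,3)·C(39,0) / C(52,3)
= 286 × 1 / 22100
= 286/22100 = 0.0129

P = 0.0129


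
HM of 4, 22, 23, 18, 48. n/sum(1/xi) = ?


Sum of reciprocals = 1/4 + 1/22 + 1/23 + 1/18 + 1/48 = 0.415322
HM = 5/0.415322 = 12.0389

HM = 12.0389


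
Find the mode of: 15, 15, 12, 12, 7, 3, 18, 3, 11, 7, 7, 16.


Frequencies: 3:2, 7:3, 11:1, 12:2, 15:2, 16:1, 18:1
Max frequency = 3
Mode = 7

Mode = 7


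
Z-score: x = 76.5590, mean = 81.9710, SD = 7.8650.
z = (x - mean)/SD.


z = (76.5590 - 81.9710)/7.8650
= -5.4120/7.8650
= -0.6881

z = -0.6881


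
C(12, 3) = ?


C(12,3) = 12!/(3! × 9!)
= 479001600/(6 × 362880)
= 220

C(12,3) = 220


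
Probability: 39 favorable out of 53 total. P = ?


P = 39/53 = 0.7358

P = 0.7358


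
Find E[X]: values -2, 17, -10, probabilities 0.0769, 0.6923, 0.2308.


E[X] = -2*0.0769 + 17*0.6923 - 10*0.2308
= -0.1538 + 11.7691 - 2.3080
= 9.3073

E[X] = 9.3073


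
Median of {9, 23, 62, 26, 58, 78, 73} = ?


Sorted: 9, 23, 26, 58, 62, 73, 78
n = 7 (odd)
Middle value = 58

Median = 58


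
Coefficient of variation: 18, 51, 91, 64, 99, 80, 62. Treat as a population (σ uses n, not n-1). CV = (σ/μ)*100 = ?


Mean = 66.4286
SD = 25.2352
CV = (25.2352/66.4286)*100 = 37.9885%

CV = 37.9885%


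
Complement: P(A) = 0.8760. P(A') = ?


P(not A) = 1 - 0.8760 = 0.1240

P(not A) = 0.1240


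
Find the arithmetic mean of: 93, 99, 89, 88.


Sum = 93 + 99 + 89 + 88 = 369
n = 4
Mean = 369/4 = 92.2500

Mean = 92.2500


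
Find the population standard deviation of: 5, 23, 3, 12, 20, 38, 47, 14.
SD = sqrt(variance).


Mean = 20.2500
Variance = 209.4375
SD = sqrt(209.4375) = 14.4720

SD = 14.4720


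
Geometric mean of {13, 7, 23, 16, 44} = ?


Product = 13 × 7 × 23 × 16 × 44 = 1473472
GM = 1473472^(1/5) = 17.1265

GM = 17.1265


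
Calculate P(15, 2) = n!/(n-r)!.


P(15,2) = 15!/13!
= 1307674368000/6227020800
= 210

P(15,2) = 210


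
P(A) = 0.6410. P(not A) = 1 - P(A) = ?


P(not A) = 1 - 0.6410 = 0.3590

P(not A) = 0.3590


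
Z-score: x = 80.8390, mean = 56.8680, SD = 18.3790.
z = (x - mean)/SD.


z = (80.8390 - 56.8680)/18.3790
= 23.9710/18.3790
= 1.3043

z = 1.3043


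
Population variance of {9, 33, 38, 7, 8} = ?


Mean = 19.0000
Squared deviations: 100.0000, 196.0000, 361.0000, 144.0000, 121.0000
Sum = 922.0000
Variance = 922.0000/5 = 184.4000

Variance = 184.4000


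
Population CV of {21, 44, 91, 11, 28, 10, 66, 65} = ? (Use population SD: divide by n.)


Mean = 42.0000
SD = 27.6857
CV = (27.6857/42.0000)*100 = 65.9184%

CV = 65.9184%


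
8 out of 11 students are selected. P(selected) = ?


P = 8/11 = 0.7273

P = 0.7273


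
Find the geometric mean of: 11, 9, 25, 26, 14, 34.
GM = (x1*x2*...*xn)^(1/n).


Product = 11 × 9 × 25 × 26 × 14 × 34 = 30630600
GM = 30630600^(1/6) = 17.6886

GM = 17.6886


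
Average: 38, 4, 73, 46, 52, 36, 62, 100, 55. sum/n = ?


Sum = 38 + 4 + 73 + 46 + 52 + 36 + 62 + 100 + 55 = 466
n = 9
Mean = 466/9 = 51.7778

Mean = 51.7778


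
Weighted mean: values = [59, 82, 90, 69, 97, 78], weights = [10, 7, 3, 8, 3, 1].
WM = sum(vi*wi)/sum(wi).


Numerator = 59*10 + 82*7 + 90*3 + 69*8 + 97*3 + 78*1 = 2355
Denominator = 10 + 7 + 3 + 8 + 3 + 1 = 32
WM = 2355/32 = 73.5938

WM = 73.5938


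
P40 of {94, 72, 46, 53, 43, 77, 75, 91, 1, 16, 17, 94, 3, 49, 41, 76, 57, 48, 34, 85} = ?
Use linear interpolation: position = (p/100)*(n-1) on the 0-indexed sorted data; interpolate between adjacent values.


Sorted: 1, 3, 16, 17, 34, 41, 43, 46, 48, 49, 53, 57, 72, 75, 76, 77, 85, 91, 94, 94
n = 20
Index = 40/100 * 19 = 7.6000
Lower = data[7] = 46, Upper = data[8] = 48
P40 = 46 + 0.6000*(2) = 47.2000

P40 = 47.2000


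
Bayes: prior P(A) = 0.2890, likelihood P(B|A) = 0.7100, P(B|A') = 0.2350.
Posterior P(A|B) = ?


P(B) = P(B|A)*P(A) + P(B|A')*P(A')
= 0.7100*0.2890 + 0.2350*0.7110
= 0.205190 + 0.167085 = 0.372275
P(A|B) = 0.205190/0.372275 = 0.5512

P(A|B) = 0.5512


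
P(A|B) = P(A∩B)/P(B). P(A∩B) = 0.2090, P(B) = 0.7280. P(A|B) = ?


P(A|B) = 0.2090/0.7280 = 0.2871

P(A|B) = 0.2871


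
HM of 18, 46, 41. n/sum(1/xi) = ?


Sum of reciprocals = 1/18 + 1/46 + 1/41 = 0.101685
HM = 3/0.101685 = 29.5029

HM = 29.5029


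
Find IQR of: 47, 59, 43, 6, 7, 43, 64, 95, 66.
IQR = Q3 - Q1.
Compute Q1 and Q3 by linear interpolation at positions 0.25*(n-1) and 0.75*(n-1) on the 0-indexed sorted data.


Sorted: 6, 7, 43, 43, 47, 59, 64, 66, 95
Q1 (25th %ile) = 43.0000
Q3 (75th %ile) = 64.0000
IQR = 64.0000 - 43.0000 = 21.0000

IQR = 21.0000


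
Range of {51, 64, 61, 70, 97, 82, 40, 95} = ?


Max = 97, Min = 40
Range = 97 - 40 = 57

Range = 57


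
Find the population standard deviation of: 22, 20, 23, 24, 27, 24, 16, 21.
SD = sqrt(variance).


Mean = 22.1250
Variance = 9.3594
SD = sqrt(9.3594) = 3.0593

SD = 3.0593


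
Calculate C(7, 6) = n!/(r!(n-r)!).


C(7,6) = 7!/(6! × 1!)
= 5040/(720 × 1)
= 7

C(7,6) = 7


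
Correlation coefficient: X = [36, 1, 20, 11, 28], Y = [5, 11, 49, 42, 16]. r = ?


Mean X = 19.2000, Mean Y = 24.6000
SD X = 12.319091, SD Y = 17.556765
Cov = -56.120000
r = -56.120000/(12.319091*17.556765) = -0.2595

r = -0.2595


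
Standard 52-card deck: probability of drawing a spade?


13 spades in 52 cards
P = 13/52 = 0.2500

P = 0.2500


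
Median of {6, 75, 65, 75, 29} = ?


Sorted: 6, 29, 65, 75, 75
n = 5 (odd)
Middle value = 65

Median = 65


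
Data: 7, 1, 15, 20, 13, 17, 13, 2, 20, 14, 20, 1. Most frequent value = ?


Frequencies: 1:2, 2:1, 7:1, 13:2, 14:1, 15:1, 17:1, 20:3
Max frequency = 3
Mode = 20

Mode = 20


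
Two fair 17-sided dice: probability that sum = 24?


Total outcomes = 17×17 = 289
Favorable (sum = 24): 11
P = 11/289 = 0.0381

P = 0.0381


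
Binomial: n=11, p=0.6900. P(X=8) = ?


C(11,8) = 165
p^8 = 0.051380
(1-p)^3 = 0.029791
P = 165 * 0.051380 * 0.029791 = 0.2526

P(X=8) = 0.2526


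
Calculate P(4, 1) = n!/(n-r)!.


P(4,1) = 4!/3!
= 24/6
= 4

P(4,1) = 4


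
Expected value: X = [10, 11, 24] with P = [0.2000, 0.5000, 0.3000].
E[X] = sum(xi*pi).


E[X] = 10*0.2000 + 11*0.5000 + 24*0.3000
= 2.0000 + 5.5000 + 7.2000
= 14.7000

E[X] = 14.7000


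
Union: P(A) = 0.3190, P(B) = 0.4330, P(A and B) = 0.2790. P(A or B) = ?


P(A∪B) = 0.3190 + 0.4330 - 0.2790
= 0.7520 - 0.2790
= 0.4730

P(A∪B) = 0.4730


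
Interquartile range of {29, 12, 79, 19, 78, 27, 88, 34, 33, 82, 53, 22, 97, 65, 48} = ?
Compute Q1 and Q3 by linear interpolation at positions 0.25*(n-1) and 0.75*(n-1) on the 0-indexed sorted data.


Sorted: 12, 19, 22, 27, 29, 33, 34, 48, 53, 65, 78, 79, 82, 88, 97
Q1 (25th %ile) = 28.0000
Q3 (75th %ile) = 78.5000
IQR = 78.5000 - 28.0000 = 50.5000

IQR = 50.5000


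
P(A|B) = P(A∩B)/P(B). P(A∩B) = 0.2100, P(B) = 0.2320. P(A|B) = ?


P(A|B) = 0.2100/0.2320 = 0.9052

P(A|B) = 0.9052


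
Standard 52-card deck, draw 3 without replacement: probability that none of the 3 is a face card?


P(no face cards) = (40/52) × (39/51) × (38/50)
= 0.4471

P = 0.4471


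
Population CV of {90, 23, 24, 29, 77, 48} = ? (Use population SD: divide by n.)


Mean = 48.5000
SD = 26.3486
CV = (26.3486/48.5000)*100 = 54.3271%

CV = 54.3271%


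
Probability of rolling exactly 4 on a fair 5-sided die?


Favorable outcomes (roll = 4): 1
Total outcomes = 5
P = 1/5 = 0.2000

P = 0.2000


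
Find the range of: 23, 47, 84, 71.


Max = 84, Min = 23
Range = 84 - 23 = 61

Range = 61


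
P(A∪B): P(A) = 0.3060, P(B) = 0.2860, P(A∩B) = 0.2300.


P(A∪B) = 0.3060 + 0.2860 - 0.2300
= 0.5920 - 0.2300
= 0.3620

P(A∪B) = 0.3620


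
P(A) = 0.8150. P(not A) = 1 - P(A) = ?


P(not A) = 1 - 0.8150 = 0.1850

P(not A) = 0.1850


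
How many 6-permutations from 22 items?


P(22,6) = 22!/16!
= 1124000727777607680000/20922789888000
= 53721360

P(22,6) = 53721360


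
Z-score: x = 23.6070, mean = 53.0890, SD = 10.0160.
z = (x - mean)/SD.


z = (23.6070 - 53.0890)/10.0160
= -29.4820/10.0160
= -2.9435

z = -2.9435


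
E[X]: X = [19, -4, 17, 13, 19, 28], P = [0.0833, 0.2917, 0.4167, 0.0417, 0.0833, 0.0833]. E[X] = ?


E[X] = 19*0.0833 - 4*0.2917 + 17*0.4167 + 13*0.0417 + 19*0.0833 + 28*0.0833
= 1.5827 - 1.1668 + 7.0839 + 0.5421 + 1.5827 + 2.3324
= 11.9570

E[X] = 11.9570


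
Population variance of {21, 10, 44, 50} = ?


Mean = 31.2500
Squared deviations: 105.0625, 451.5625, 162.5625, 351.5625
Sum = 1070.7500
Variance = 1070.7500/4 = 267.6875

Variance = 267.6875


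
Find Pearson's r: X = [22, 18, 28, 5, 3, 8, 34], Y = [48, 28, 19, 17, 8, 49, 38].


Mean X = 16.8571, Mean Y = 29.5714
SD X = 11.063822, SD Y = 14.763441
Cov = 56.510204
r = 56.510204/(11.063822*14.763441) = 0.3460

r = 0.3460


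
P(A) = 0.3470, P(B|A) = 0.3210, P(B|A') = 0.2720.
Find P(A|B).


P(B) = P(B|A)*P(A) + P(B|A')*P(A')
= 0.3210*0.3470 + 0.2720*0.6530
= 0.111387 + 0.177616 = 0.289003
P(A|B) = 0.111387/0.289003 = 0.3854

P(A|B) = 0.3854


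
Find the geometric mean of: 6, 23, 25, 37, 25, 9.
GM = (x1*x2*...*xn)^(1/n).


Product = 6 × 23 × 25 × 37 × 25 × 9 = 28721250
GM = 28721250^(1/6) = 17.4998

GM = 17.4998


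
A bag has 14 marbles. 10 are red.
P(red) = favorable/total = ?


P = 10/14 = 0.7143

P = 0.7143


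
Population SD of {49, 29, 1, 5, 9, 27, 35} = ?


Mean = 22.1429
Variance = 267.2653
SD = sqrt(267.2653) = 16.3483

SD = 16.3483


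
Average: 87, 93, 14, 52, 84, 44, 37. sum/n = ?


Sum = 87 + 93 + 14 + 52 + 84 + 44 + 37 = 411
n = 7
Mean = 411/7 = 58.7143

Mean = 58.7143


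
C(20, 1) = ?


C(20,1) = 20!/(1! × 19!)
= 2432902008176640000/(1 × 121645100408832000)
= 20

C(20,1) = 20


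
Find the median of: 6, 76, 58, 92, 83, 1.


Sorted: 1, 6, 58, 76, 83, 92
n = 6 (even)
Middle values: 58 and 76
Median = (58+76)/2 = 67.0000

Median = 67.0000


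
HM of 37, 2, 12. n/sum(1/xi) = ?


Sum of reciprocals = 1/37 + 1/2 + 1/12 = 0.610360
HM = 3/0.610360 = 4.9151

HM = 4.9151


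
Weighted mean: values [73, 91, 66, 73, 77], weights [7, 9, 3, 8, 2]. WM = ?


Numerator = 73*7 + 91*9 + 66*3 + 73*8 + 77*2 = 2266
Denominator = 7 + 9 + 3 + 8 + 2 = 29
WM = 2266/29 = 78.1379

WM = 78.1379


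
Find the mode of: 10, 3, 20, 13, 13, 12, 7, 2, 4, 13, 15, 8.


Frequencies: 2:1, 3:1, 4:1, 7:1, 8:1, 10:1, 12:1, 13:3, 15:1, 20:1
Max frequency = 3
Mode = 13

Mode = 13


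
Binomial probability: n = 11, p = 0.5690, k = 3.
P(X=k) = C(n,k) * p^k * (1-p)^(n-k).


C(11,3) = 165
p^3 = 0.184220
(1-p)^8 = 0.001191
P = 165 * 0.184220 * 0.001191 = 0.0362

P(X=3) = 0.0362


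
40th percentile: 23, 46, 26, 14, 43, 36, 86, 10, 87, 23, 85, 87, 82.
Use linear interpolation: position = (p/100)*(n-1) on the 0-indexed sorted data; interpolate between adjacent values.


Sorted: 10, 14, 23, 23, 26, 36, 43, 46, 82, 85, 86, 87, 87
n = 13
Index = 40/100 * 12 = 4.8000
Lower = data[4] = 26, Upper = data[5] = 36
P40 = 26 + 0.8000*(10) = 34.0000

P40 = 34.0000


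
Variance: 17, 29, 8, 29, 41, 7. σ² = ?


Mean = 21.8333
Squared deviations: 23.3611, 51.3611, 191.3611, 51.3611, 367.3611, 220.0278
Sum = 904.8333
Variance = 904.8333/6 = 150.8056

Variance = 150.8056


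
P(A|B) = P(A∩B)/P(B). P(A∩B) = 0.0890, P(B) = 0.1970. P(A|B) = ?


P(A|B) = 0.0890/0.1970 = 0.4518

P(A|B) = 0.4518


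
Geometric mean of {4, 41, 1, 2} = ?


Product = 4 × 41 × 1 × 2 = 328
GM = 328^(1/4) = 4.2557

GM = 4.2557


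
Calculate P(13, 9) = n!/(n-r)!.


P(13,9) = 13!/4!
= 6227020800/24
= 259459200

P(13,9) = 259459200


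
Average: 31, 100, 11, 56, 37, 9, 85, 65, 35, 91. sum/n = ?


Sum = 31 + 100 + 11 + 56 + 37 + 9 + 85 + 65 + 35 + 91 = 520
n = 10
Mean = 520/10 = 52.0000

Mean = 52.0000


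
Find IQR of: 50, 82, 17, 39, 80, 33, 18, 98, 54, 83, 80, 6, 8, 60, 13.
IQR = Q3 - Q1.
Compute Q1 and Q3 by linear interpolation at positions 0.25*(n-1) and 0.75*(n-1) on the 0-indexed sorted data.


Sorted: 6, 8, 13, 17, 18, 33, 39, 50, 54, 60, 80, 80, 82, 83, 98
Q1 (25th %ile) = 17.5000
Q3 (75th %ile) = 80.0000
IQR = 80.0000 - 17.5000 = 62.5000

IQR = 62.5000


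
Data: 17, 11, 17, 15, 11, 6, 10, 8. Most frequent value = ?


Frequencies: 6:1, 8:1, 10:1, 11:2, 15:1, 17:2
Max frequency = 2
Mode = 11, 17

Mode = 11, 17


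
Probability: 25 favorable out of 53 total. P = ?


P = 25/53 = 0.4717

P = 0.4717


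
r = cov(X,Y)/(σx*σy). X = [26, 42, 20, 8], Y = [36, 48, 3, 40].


Mean X = 24.0000, Mean Y = 31.7500
SD X = 12.247449, SD Y = 17.151895
Cov = 71.000000
r = 71.000000/(12.247449*17.151895) = 0.3380

r = 0.3380


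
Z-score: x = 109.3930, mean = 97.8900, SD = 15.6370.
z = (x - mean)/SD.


z = (109.3930 - 97.8900)/15.6370
= 11.5030/15.6370
= 0.7356

z = 0.7356


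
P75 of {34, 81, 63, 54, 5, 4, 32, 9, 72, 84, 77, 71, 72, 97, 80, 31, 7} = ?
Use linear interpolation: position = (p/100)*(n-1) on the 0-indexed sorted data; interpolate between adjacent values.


Sorted: 4, 5, 7, 9, 31, 32, 34, 54, 63, 71, 72, 72, 77, 80, 81, 84, 97
n = 17
Index = 75/100 * 16 = 12.0000
Lower = data[12] = 77, Upper = data[13] = 80
P75 = 77 + 0*(3) = 77.0000

P75 = 77.0000


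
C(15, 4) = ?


C(15,4) = 15!/(4! × 11!)
= 1307674368000/(24 × 39916800)
= 1365

C(15,4) = 1365


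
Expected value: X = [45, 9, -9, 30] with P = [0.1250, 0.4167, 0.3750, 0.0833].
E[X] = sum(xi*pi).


E[X] = 45*0.1250 + 9*0.4167 - 9*0.3750 + 30*0.0833
= 5.6250 + 3.7503 - 3.3750 + 2.4990
= 8.4993

E[X] = 8.4993


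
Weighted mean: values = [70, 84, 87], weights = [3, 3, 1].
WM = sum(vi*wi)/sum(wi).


Numerator = 70*3 + 84*3 + 87*1 = 549
Denominator = 3 + 3 + 1 = 7
WM = 549/7 = 78.4286

WM = 78.4286


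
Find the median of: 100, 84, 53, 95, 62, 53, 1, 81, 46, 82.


Sorted: 1, 46, 53, 53, 62, 81, 82, 84, 95, 100
n = 10 (even)
Middle values: 62 and 81
Median = (62+81)/2 = 71.5000

Median = 71.5000


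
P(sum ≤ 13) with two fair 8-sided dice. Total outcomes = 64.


Total outcomes = 8×8 = 64
Favorable (sum ≤ 13): 58
P = 58/64 = 0.9062

P = 0.9062


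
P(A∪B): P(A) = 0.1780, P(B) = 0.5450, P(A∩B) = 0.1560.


P(A∪B) = 0.1780 + 0.5450 - 0.1560
= 0.7230 - 0.1560
= 0.5670

P(A∪B) = 0.5670


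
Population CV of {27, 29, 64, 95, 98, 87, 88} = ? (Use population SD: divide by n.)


Mean = 69.7143
SD = 28.2525
CV = (28.2525/69.7143)*100 = 40.5261%

CV = 40.5261%


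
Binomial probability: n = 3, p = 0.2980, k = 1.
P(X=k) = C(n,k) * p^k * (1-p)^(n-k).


C(3,1) = 3
p^1 = 0.298000
(1-p)^2 = 0.492804
P = 3 * 0.298000 * 0.492804 = 0.4406

P(X=1) = 0.4406


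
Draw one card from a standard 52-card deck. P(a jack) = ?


4 jacks in 52 cards
P = 4/52 = 0.0769

P = 0.0769


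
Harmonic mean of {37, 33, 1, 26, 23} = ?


Sum of reciprocals = 1/37 + 1/33 + 1/1 + 1/26 + 1/23 = 1.139270
HM = 5/1.139270 = 4.3888

HM = 4.3888


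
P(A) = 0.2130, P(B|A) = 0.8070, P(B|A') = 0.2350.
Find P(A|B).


P(B) = P(B|A)*P(A) + P(B|A')*P(A')
= 0.8070*0.2130 + 0.2350*0.7870
= 0.171891 + 0.184945 = 0.356836
P(A|B) = 0.171891/0.356836 = 0.4817

P(A|B) = 0.4817


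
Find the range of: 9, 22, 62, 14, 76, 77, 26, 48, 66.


Max = 77, Min = 9
Range = 77 - 9 = 68

Range = 68


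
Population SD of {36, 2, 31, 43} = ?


Mean = 28.0000
Variance = 243.5000
SD = sqrt(243.5000) = 15.6045

SD = 15.6045


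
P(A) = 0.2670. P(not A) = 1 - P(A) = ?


P(not A) = 1 - 0.2670 = 0.7330

P(not A) = 0.7330


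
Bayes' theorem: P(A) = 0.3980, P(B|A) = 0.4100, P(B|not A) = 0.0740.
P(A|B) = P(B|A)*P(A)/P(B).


P(B) = P(B|A)*P(A) + P(B|A')*P(A')
= 0.4100*0.3980 + 0.0740*0.6020
= 0.163180 + 0.044548 = 0.207728
P(A|B) = 0.163180/0.207728 = 0.7855

P(A|B) = 0.7855


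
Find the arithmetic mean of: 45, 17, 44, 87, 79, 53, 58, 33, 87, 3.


Sum = 45 + 17 + 44 + 87 + 79 + 53 + 58 + 33 + 87 + 3 = 506
n = 10
Mean = 506/10 = 50.6000

Mean = 50.6000


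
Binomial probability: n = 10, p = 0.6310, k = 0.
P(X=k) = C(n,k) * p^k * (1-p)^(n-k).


C(10,0) = 1
p^0 = 1.000000
(1-p)^10 = 4.680192e-05
P = 1 * 1.000000 * 4.680192e-05 = 4.6802e-05

P(X=0) = 4.6802e-05


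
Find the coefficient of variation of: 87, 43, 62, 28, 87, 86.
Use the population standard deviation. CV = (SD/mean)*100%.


Mean = 65.5000
SD = 23.3435
CV = (23.3435/65.5000)*100 = 35.6389%

CV = 35.6389%


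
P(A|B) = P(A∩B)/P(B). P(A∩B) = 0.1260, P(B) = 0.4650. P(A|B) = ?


P(A|B) = 0.1260/0.4650 = 0.2710

P(A|B) = 0.2710


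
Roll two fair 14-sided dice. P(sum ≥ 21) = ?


Total outcomes = 14×14 = 196
Favorable (sum ≥ 21): 36
P = 36/196 = 0.1837

P = 0.1837


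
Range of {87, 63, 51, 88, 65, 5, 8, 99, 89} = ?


Max = 99, Min = 5
Range = 99 - 5 = 94

Range = 94


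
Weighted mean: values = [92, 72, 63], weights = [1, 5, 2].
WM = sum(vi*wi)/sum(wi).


Numerator = 92*1 + 72*5 + 63*2 = 578
Denominator = 1 + 5 + 2 = 8
WM = 578/8 = 72.2500

WM = 72.2500


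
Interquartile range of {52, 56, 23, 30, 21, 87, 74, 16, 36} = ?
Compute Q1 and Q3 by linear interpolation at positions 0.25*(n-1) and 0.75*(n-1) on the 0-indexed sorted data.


Sorted: 16, 21, 23, 30, 36, 52, 56, 74, 87
Q1 (25th %ile) = 23.0000
Q3 (75th %ile) = 56.0000
IQR = 56.0000 - 23.0000 = 33.0000

IQR = 33.0000


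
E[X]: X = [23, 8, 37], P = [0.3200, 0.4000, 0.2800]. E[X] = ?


E[X] = 23*0.3200 + 8*0.4000 + 37*0.2800
= 7.3600 + 3.2000 + 10.3600
= 20.9200

E[X] = 20.9200


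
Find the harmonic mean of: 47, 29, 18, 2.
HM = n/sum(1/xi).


Sum of reciprocals = 1/47 + 1/29 + 1/18 + 1/2 = 0.611315
HM = 4/0.611315 = 6.5433

HM = 6.5433


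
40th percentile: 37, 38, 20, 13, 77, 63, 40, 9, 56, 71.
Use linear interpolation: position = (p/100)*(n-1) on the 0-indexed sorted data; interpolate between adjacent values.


Sorted: 9, 13, 20, 37, 38, 40, 56, 63, 71, 77
n = 10
Index = 40/100 * 9 = 3.6000
Lower = data[3] = 37, Upper = data[4] = 38
P40 = 37 + 0.6000*(1) = 37.6000

P40 = 37.6000


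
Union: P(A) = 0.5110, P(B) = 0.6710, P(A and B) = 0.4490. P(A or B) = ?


P(A∪B) = 0.5110 + 0.6710 - 0.4490
= 1.1820 - 0.4490
= 0.7330

P(A∪B) = 0.7330


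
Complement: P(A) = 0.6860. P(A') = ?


P(not A) = 1 - 0.6860 = 0.3140

P(not A) = 0.3140


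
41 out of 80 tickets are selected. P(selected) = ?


P = 41/80 = 0.5125

P = 0.5125


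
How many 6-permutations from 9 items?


P(9,6) = 9!/3!
= 362880/6
= 60480

P(9,6) = 60480


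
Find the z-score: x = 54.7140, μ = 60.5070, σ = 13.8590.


z = (54.7140 - 60.5070)/13.8590
= -5.7930/13.8590
= -0.4180

z = -0.4180


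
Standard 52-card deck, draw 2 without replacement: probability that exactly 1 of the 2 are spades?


Hypergeometric: P(X=1) = C(13,1)·C(39,1) / C(52,2)
= 13 × 39 / 1326
= 507/1326 = 0.3824

P = 0.3824


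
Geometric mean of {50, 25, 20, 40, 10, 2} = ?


Product = 50 × 25 × 20 × 40 × 10 × 2 = 20000000
GM = 20000000^(1/6) = 16.4755

GM = 16.4755


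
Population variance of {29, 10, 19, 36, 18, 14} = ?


Mean = 21.0000
Squared deviations: 64.0000, 121.0000, 4.0000, 225.0000, 9.0000, 49.0000
Sum = 472.0000
Variance = 472.0000/6 = 78.6667

Variance = 78.6667


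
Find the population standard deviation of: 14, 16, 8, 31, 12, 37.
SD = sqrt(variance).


Mean = 19.6667
Variance = 111.5556
SD = sqrt(111.5556) = 10.5620

SD = 10.5620


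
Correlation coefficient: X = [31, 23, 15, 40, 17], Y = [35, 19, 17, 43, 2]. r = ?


Mean X = 25.2000, Mean Y = 23.2000
SD X = 9.260670, SD Y = 14.400000
Cov = 121.560000
r = 121.560000/(9.260670*14.400000) = 0.9116

r = 0.9116


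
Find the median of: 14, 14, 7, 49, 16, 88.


Sorted: 7, 14, 14, 16, 49, 88
n = 6 (even)
Middle values: 14 and 16
Median = (14+16)/2 = 15.0000

Median = 15.0000


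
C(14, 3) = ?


C(14,3) = 14!/(3! × 11!)
= 87178291200/(6 × 39916800)
= 364

C(14,3) = 364


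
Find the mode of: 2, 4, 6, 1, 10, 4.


Frequencies: 1:1, 2:1, 4:2, 6:1, 10:1
Max frequency = 2
Mode = 4

Mode = 4


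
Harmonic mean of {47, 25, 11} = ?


Sum of reciprocals = 1/47 + 1/25 + 1/11 = 0.152186
HM = 3/0.152186 = 19.7128

HM = 19.7128


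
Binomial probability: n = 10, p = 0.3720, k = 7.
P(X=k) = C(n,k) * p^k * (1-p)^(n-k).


C(10,7) = 120
p^7 = 0.000986
(1-p)^3 = 0.247673
P = 120 * 0.000986 * 0.247673 = 0.0293

P(X=7) = 0.0293


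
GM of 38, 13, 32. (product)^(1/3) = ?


Product = 38 × 13 × 32 = 15808
GM = 15808^(1/3) = 25.0972

GM = 25.0972


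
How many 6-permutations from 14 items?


P(14,6) = 14!/8!
= 87178291200/40320
= 2162160

P(14,6) = 2162160


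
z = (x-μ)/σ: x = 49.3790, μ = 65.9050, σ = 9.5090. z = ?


z = (49.3790 - 65.9050)/9.5090
= -16.5260/9.5090
= -1.7379

z = -1.7379


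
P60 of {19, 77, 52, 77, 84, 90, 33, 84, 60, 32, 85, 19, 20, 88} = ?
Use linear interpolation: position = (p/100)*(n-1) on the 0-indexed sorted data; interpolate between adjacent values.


Sorted: 19, 19, 20, 32, 33, 52, 60, 77, 77, 84, 84, 85, 88, 90
n = 14
Index = 60/100 * 13 = 7.8000
Lower = data[7] = 77, Upper = data[8] = 77
P60 = 77 + 0.8000*(0) = 77.0000

P60 = 77.0000


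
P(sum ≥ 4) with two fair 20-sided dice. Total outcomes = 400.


Total outcomes = 20×20 = 400
Favorable (sum ≥ 4): 397
P = 397/400 = 0.9925

P = 0.9925


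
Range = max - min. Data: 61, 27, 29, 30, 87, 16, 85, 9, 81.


Max = 87, Min = 9
Range = 87 - 9 = 78

Range = 78


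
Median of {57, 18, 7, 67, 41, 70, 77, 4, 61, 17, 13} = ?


Sorted: 4, 7, 13, 17, 18, 41, 57, 61, 67, 70, 77
n = 11 (odd)
Middle value = 41

Median = 41


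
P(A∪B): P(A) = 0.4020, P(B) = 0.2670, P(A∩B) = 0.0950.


P(A∪B) = 0.4020 + 0.2670 - 0.0950
= 0.6690 - 0.0950
= 0.5740

P(A∪B) = 0.5740


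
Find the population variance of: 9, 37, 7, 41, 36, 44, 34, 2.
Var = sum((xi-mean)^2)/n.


Mean = 26.2500
Squared deviations: 297.5625, 115.5625, 370.5625, 217.5625, 95.0625, 315.0625, 60.0625, 588.0625
Sum = 2059.5000
Variance = 2059.5000/8 = 257.4375

Variance = 257.4375


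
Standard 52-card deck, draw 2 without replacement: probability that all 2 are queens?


P(all queens) = (4/52) × (3/51)
= 0.0045

P = 0.0045


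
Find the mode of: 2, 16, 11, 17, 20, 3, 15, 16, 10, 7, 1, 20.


Frequencies: 1:1, 2:1, 3:1, 7:1, 10:1, 11:1, 15:1, 16:2, 17:1, 20:2
Max frequency = 2
Mode = 16, 20

Mode = 16, 20


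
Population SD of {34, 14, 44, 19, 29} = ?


Mean = 28.0000
Variance = 114.0000
SD = sqrt(114.0000) = 10.6771

SD = 10.6771


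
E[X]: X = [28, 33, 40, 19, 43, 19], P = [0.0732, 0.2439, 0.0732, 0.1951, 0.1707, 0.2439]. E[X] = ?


E[X] = 28*0.0732 + 33*0.2439 + 40*0.0732 + 19*0.1951 + 43*0.1707 + 19*0.2439
= 2.0496 + 8.0487 + 2.9280 + 3.7069 + 7.3401 + 4.6341
= 28.7074

E[X] = 28.7074


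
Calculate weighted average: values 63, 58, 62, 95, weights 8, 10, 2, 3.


Numerator = 63*8 + 58*10 + 62*2 + 95*3 = 1493
Denominator = 8 + 10 + 2 + 3 = 23
WM = 1493/23 = 64.9130

WM = 64.9130


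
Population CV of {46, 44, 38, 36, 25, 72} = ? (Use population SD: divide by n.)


Mean = 43.5000
SD = 14.4193
CV = (14.4193/43.5000)*100 = 33.1479%

CV = 33.1479%


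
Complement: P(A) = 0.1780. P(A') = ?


P(not A) = 1 - 0.1780 = 0.8220

P(not A) = 0.8220


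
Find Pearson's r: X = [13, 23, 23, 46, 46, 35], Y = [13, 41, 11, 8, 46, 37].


Mean X = 31.0000, Mean Y = 26.0000
SD X = 12.369317, SD Y = 15.620499
Cov = 51.333333
r = 51.333333/(12.369317*15.620499) = 0.2657

r = 0.2657


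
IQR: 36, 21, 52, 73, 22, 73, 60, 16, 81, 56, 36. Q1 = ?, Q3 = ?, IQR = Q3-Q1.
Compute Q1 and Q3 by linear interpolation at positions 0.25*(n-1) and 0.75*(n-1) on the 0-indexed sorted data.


Sorted: 16, 21, 22, 36, 36, 52, 56, 60, 73, 73, 81
Q1 (25th %ile) = 29.0000
Q3 (75th %ile) = 66.5000
IQR = 66.5000 - 29.0000 = 37.5000

IQR = 37.5000


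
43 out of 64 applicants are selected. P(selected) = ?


P = 43/64 = 0.6719

P = 0.6719


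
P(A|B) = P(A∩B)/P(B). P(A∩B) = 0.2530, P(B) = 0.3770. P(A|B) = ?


P(A|B) = 0.2530/0.3770 = 0.6711

P(A|B) = 0.6711


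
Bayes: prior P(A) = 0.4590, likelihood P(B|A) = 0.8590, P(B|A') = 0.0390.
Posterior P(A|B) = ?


P(B) = P(B|A)*P(A) + P(B|A')*P(A')
= 0.8590*0.4590 + 0.0390*0.5410
= 0.394281 + 0.021099 = 0.415380
P(A|B) = 0.394281/0.415380 = 0.9492

P(A|B) = 0.9492


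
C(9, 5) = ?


C(9,5) = 9!/(5! × 4!)
= 362880/(120 × 24)
= 126

C(9,5) = 126


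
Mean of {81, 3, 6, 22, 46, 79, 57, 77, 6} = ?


Sum = 81 + 3 + 6 + 22 + 46 + 79 + 57 + 77 + 6 = 377
n = 9
Mean = 377/9 = 41.8889

Mean = 41.8889


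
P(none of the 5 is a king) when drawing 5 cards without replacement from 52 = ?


P(no kings) = (48/52) × (47/51) × (46/50) × (45/49) × (44/48)
= 0.6588

P = 0.6588


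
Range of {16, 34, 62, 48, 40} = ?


Max = 62, Min = 16
Range = 62 - 16 = 46

Range = 46


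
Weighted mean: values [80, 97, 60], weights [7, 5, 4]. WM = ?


Numerator = 80*7 + 97*5 + 60*4 = 1285
Denominator = 7 + 5 + 4 = 16
WM = 1285/16 = 80.3125

WM = 80.3125


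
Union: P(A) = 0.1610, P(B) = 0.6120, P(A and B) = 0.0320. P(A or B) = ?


P(A∪B) = 0.1610 + 0.6120 - 0.0320
= 0.7730 - 0.0320
= 0.7410

P(A∪B) = 0.7410


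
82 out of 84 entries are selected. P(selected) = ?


P = 82/84 = 0.9762

P = 0.9762


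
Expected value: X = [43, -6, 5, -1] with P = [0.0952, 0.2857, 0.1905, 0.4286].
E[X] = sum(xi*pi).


E[X] = 43*0.0952 - 6*0.2857 + 5*0.1905 - 1*0.4286
= 4.0936 - 1.7142 + 0.9525 - 0.4286
= 2.9033

E[X] = 2.9033


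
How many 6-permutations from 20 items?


P(20,6) = 20!/14!
= 2432902008176640000/87178291200
= 27907200

P(20,6) = 27907200


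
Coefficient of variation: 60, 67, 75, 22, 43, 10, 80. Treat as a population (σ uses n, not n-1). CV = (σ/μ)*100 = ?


Mean = 51.0000
SD = 24.8998
CV = (24.8998/51.0000)*100 = 48.8231%

CV = 48.8231%


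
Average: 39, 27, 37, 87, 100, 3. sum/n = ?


Sum = 39 + 27 + 37 + 87 + 100 + 3 = 293
n = 6
Mean = 293/6 = 48.8333

Mean = 48.8333


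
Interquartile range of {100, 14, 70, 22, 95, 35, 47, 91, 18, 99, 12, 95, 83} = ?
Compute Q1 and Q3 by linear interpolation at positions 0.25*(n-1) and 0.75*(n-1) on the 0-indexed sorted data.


Sorted: 12, 14, 18, 22, 35, 47, 70, 83, 91, 95, 95, 99, 100
Q1 (25th %ile) = 22.0000
Q3 (75th %ile) = 95.0000
IQR = 95.0000 - 22.0000 = 73.0000

IQR = 73.0000


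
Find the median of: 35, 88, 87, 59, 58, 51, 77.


Sorted: 35, 51, 58, 59, 77, 87, 88
n = 7 (odd)
Middle value = 59

Median = 59


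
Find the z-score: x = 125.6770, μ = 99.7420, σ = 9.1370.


z = (125.6770 - 99.7420)/9.1370
= 25.9350/9.1370
= 2.8385

z = 2.8385


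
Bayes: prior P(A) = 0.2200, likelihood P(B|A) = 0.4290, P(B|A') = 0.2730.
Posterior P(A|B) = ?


P(B) = P(B|A)*P(A) + P(B|A')*P(A')
= 0.4290*0.2200 + 0.2730*0.7800
= 0.094380 + 0.212940 = 0.307320
P(A|B) = 0.094380/0.307320 = 0.3071

P(A|B) = 0.3071


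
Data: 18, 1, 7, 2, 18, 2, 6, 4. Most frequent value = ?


Frequencies: 1:1, 2:2, 4:1, 6:1, 7:1, 18:2
Max frequency = 2
Mode = 2, 18

Mode = 2, 18


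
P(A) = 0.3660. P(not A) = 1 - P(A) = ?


P(not A) = 1 - 0.3660 = 0.6340

P(not A) = 0.6340


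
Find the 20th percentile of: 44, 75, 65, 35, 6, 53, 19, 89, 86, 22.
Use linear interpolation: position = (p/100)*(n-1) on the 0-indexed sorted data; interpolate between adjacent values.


Sorted: 6, 19, 22, 35, 44, 53, 65, 75, 86, 89
n = 10
Index = 20/100 * 9 = 1.8000
Lower = data[1] = 19, Upper = data[2] = 22
P20 = 19 + 0.8000*(3) = 21.4000

P20 = 21.4000


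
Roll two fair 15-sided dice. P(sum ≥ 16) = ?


Total outcomes = 15×15 = 225
Favorable (sum ≥ 16): 120
P = 120/225 = 0.5333

P = 0.5333


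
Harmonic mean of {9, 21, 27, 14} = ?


Sum of reciprocals = 1/9 + 1/21 + 1/27 + 1/14 = 0.267196
HM = 4/0.267196 = 14.9703

HM = 14.9703


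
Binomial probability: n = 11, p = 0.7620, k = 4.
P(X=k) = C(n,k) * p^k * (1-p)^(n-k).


C(11,4) = 330
p^4 = 0.337147
(1-p)^7 = 4.325524e-05
P = 330 * 0.337147 * 4.325524e-05 = 0.0048

P(X=4) = 0.0048


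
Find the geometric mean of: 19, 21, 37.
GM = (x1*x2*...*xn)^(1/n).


Product = 19 × 21 × 37 = 14763
GM = 14763^(1/3) = 24.5315

GM = 24.5315


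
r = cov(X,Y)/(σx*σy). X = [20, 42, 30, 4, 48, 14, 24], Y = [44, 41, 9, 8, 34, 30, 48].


Mean X = 26.0000, Mean Y = 30.5714
SD X = 14.262839, SD Y = 15.022432
Cov = 77.714286
r = 77.714286/(14.262839*15.022432) = 0.3627

r = 0.3627


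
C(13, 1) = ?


C(13,1) = 13!/(1! × 12!)
= 6227020800/(1 × 479001600)
= 13

C(13,1) = 13


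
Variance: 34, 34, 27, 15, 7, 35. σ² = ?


Mean = 25.3333
Squared deviations: 75.1111, 75.1111, 2.7778, 106.7778, 336.1111, 93.4444
Sum = 689.3333
Variance = 689.3333/6 = 114.8889

Variance = 114.8889


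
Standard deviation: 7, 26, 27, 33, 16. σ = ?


Mean = 21.8000
Variance = 84.5600
SD = sqrt(84.5600) = 9.1957

SD = 9.1957


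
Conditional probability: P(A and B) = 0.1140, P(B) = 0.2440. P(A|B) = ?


P(A|B) = 0.1140/0.2440 = 0.4672

P(A|B) = 0.4672


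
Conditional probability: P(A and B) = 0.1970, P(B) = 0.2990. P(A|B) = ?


P(A|B) = 0.1970/0.2990 = 0.6589

P(A|B) = 0.6589


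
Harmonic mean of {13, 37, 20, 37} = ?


Sum of reciprocals = 1/13 + 1/37 + 1/20 + 1/37 = 0.180977
HM = 4/0.180977 = 22.1022

HM = 22.1022
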